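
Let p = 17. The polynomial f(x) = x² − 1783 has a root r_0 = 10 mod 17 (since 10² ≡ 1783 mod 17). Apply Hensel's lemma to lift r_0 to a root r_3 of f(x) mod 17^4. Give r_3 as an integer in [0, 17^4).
r_3 = 59527 (mod 83521)

Hensel's recurrence: r_{i+1} = r_i − f(r_i)·(f′(r_i))^{-1} mod 17^{i+2}, with f′(x) = 2x. Iterate:
  r_0 = 10 (mod 17)
  r_1 = 282 (mod 289)
  r_2 = 571 (mod 4913)
  r_3 = 59527 (mod 83521)
Final: r_3 = 59527, and one checks f(r_3) ≡ 0 mod 17^4.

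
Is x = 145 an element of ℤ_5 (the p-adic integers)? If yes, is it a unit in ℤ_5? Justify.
x ∈ ℤ_5 but not a unit; v_5(x) = 1 > 0

ℤ_5 = {x ∈ ℚ_5 : v_5(x) ≥ 0} and ℤ_5^× = {x ∈ ℤ_5 : v_5(x) = 0}. Here v_5(145) = v_5(num) − v_5(den) = 1; compare against these criteria.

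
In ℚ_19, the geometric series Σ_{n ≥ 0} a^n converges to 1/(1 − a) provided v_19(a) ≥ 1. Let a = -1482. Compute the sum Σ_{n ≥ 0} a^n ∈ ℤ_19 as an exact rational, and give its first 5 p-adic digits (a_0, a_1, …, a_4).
Σ a^n = 1/(1 − a) = 1/1483;  first 5 digits = (1, 17, 18, 7, 3)

v_19(a) = 1 ≥ 1, so the series converges in ℤ_19 to 1/(1 − a) = 1/(1 − (-1482)) = 1/1483. Expand this rational in ℤ_19: compute digits iteratively via d_i = x_i mod 19, x_{i+1} = (x_i − d_i)/19. The first 5 digits are (1, 17, 18, 7, 3).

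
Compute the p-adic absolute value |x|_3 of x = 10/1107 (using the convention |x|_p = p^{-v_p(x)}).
|10/1107|_3 = 27

Step 1 — compute v_3(x) by factoring powers of 3 out of the numerator and denominator: v_3(10/1107) = -3. Step 2 — apply |x|_p = p^{-v_p(x)} = 3^{3} = 27.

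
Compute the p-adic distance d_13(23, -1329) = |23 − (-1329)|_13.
d_13(23, -1329) = 1/169

Step 1 — x − y = 23 − (-1329) = 1352. Step 2 — v_13(1352) = 2 (factor: 1352 = (13^2 · 8); the sign does not affect v_p). Step 3 — |x − y|_13 = 13^{-2} = 1/169.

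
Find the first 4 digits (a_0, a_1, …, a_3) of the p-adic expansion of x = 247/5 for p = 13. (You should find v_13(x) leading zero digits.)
(a_0, …, a_3) = (0, 9, 10, 7)

v_13(247/5) = 1, so a_0 = ... = a_0 = 0. Factor out: x = 13^1 · u with u = 19/5 a unit in ℤ_13. Expand u iteratively via a_{v+i} = u_i mod 13, u_{i+1} = (u_i − a_{v+i})/13:
  u_0 = 19/5;  a_1 = 9;  u_1 = (u_0 − 9)/13 = -2/5
  u_1 = -2/5;  a_2 = 10;  u_2 = (u_1 − 10)/13 = -4/5
  u_2 = -4/5;  a_3 = 7;  u_3 = (u_2 − 7)/13 = -3/5
Digits: (0, 9, 10, 7).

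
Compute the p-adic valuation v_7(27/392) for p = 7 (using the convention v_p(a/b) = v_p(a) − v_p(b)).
v_7(27/392) = -2

Factor powers of 7 from the numerator and denominator of the reduced fraction: 27 = 7^0 · 27 and 392 = 7^2 · 8. Apply v_p(a/b) = v_p(a) − v_p(b): v_7(27/392) = 0 − 2 = -2.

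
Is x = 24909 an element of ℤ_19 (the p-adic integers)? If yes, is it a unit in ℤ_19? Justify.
x ∈ ℤ_19 but not a unit; v_19(x) = 2 > 0

ℤ_19 = {x ∈ ℚ_19 : v_19(x) ≥ 0} and ℤ_19^× = {x ∈ ℤ_19 : v_19(x) = 0}. Here v_19(24909) = v_19(num) − v_19(den) = 2; compare against these criteria.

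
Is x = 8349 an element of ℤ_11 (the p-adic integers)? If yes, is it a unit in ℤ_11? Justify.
x ∈ ℤ_11 but not a unit; v_11(x) = 2 > 0

ℤ_11 = {x ∈ ℚ_11 : v_11(x) ≥ 0} and ℤ_11^× = {x ∈ ℤ_11 : v_11(x) = 0}. Here v_11(8349) = v_11(num) − v_11(den) = 2; compare against these criteria.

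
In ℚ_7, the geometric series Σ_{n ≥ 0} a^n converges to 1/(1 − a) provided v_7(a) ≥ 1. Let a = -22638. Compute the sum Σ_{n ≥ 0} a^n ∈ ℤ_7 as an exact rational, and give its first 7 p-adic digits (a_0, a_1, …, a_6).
Σ a^n = 1/(1 − a) = 1/22639;  first 7 digits = (1, 0, 0, 4, 4, 5, 1)

v_7(a) = 3 ≥ 1, so the series converges in ℤ_7 to 1/(1 − a) = 1/(1 − (-22638)) = 1/22639. Expand this rational in ℤ_7: compute digits iteratively via d_i = x_i mod 7, x_{i+1} = (x_i − d_i)/7. The first 7 digits are (1, 0, 0, 4, 4, 5, 1).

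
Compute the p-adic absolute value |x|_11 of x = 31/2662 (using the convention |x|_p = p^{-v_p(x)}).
|31/2662|_11 = 1331

Step 1 — compute v_11(x) by factoring powers of 11 out of the numerator and denominator: v_11(31/2662) = -3. Step 2 — apply |x|_p = p^{-v_p(x)} = 11^{3} = 1331.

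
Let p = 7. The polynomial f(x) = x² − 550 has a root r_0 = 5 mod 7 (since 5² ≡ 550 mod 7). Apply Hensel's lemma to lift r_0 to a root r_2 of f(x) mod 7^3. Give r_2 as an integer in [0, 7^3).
r_2 = 82 (mod 343)

Hensel's recurrence: r_{i+1} = r_i − f(r_i)·(f′(r_i))^{-1} mod 7^{i+2}, with f′(x) = 2x. Iterate:
  r_0 = 5 (mod 7)
  r_1 = 33 (mod 49)
  r_2 = 82 (mod 343)
Final: r_2 = 82, and one checks f(r_2) ≡ 0 mod 7^3.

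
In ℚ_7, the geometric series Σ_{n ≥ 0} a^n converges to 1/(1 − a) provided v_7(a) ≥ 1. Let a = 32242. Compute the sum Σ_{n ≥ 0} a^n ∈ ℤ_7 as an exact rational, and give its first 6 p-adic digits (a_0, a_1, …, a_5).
Σ a^n = 1/(1 − a) = -1/32241;  first 6 digits = (1, 0, 0, 3, 6, 1)

v_7(a) = 3 ≥ 1, so the series converges in ℤ_7 to 1/(1 − a) = 1/(1 − 32242) = -1/32241. Expand this rational in ℤ_7: compute digits iteratively via d_i = x_i mod 7, x_{i+1} = (x_i − d_i)/7. The first 6 digits are (1, 0, 0, 3, 6, 1).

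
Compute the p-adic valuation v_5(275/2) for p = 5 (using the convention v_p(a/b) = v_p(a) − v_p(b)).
v_5(275/2) = 2

Factor powers of 5 from the numerator and denominator of the reduced fraction: 275 = 5^2 · 11 and 2 = 5^0 · 2. Apply v_p(a/b) = v_p(a) − v_p(b): v_5(275/2) = 2 − 0 = 2.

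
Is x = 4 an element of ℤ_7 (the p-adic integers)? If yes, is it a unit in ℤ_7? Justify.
x ∈ ℤ_7^× (unit); v_7(x) = 0

ℤ_7 = {x ∈ ℚ_7 : v_7(x) ≥ 0} and ℤ_7^× = {x ∈ ℤ_7 : v_7(x) = 0}. Here v_7(4) = v_7(num) − v_7(den) = 0; compare against these criteria.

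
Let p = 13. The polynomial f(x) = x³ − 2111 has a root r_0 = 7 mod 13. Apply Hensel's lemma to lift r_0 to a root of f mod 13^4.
r_3 = 19039 (mod 28561)

Hensel: r_{i+1} = r_i − f(r_i)/f′(r_i) mod 13^{i+2}, where f′(x) = 3x². Iterate:
  r_0 = 7 (mod 13)
  r_1 = 111 (mod 169)
  r_2 = 1463 (mod 2197)
  r_3 = 19039 (mod 28561)
Final: r = 19039 with f(r) ≡ 0 mod 13^4.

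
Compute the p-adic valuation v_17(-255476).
v_17(-255476) = 3

v_17(n) is the largest exponent k such that 17^k divides n. Factor out: -255476 = -17^3 · 52. (Sign doesn't affect v_p.) So v_17(-255476) = 3.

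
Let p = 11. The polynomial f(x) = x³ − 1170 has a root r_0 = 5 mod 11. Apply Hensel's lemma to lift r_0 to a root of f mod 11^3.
r_2 = 632 (mod 1331)

Hensel: r_{i+1} = r_i − f(r_i)/f′(r_i) mod 11^{i+2}, where f′(x) = 3x². Iterate:
  r_0 = 5 (mod 11)
  r_1 = 27 (mod 121)
  r_2 = 632 (mod 1331)
Final: r = 632 with f(r) ≡ 0 mod 11^3.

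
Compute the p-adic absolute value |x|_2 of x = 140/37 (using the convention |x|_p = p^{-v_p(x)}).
|140/37|_2 = 1/4

Step 1 — compute v_2(x) by factoring powers of 2 out of the numerator and denominator: v_2(140/37) = 2. Step 2 — apply |x|_p = p^{-v_p(x)} = 2^{-2} = 1/4.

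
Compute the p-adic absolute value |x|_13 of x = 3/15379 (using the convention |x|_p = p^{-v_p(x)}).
|3/15379|_13 = 2197

Step 1 — compute v_13(x) by factoring powers of 13 out of the numerator and denominator: v_13(3/15379) = -3. Step 2 — apply |x|_p = p^{-v_p(x)} = 13^{3} = 2197.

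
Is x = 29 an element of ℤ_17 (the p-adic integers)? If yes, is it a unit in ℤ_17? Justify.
x ∈ ℤ_17^× (unit); v_17(x) = 0

ℤ_17 = {x ∈ ℚ_17 : v_17(x) ≥ 0} and ℤ_17^× = {x ∈ ℤ_17 : v_17(x) = 0}. Here v_17(29) = v_17(num) − v_17(den) = 0; compare against these criteria.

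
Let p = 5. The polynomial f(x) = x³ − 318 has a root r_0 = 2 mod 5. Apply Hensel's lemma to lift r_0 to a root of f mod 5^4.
r_3 = 432 (mod 625)

Hensel: r_{i+1} = r_i − f(r_i)/f′(r_i) mod 5^{i+2}, where f′(x) = 3x². Iterate:
  r_0 = 2 (mod 5)
  r_1 = 7 (mod 25)
  r_2 = 57 (mod 125)
  r_3 = 432 (mod 625)
Final: r = 432 with f(r) ≡ 0 mod 5^4.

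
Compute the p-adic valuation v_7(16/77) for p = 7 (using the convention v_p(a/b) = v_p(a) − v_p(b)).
v_7(16/77) = -1

Factor powers of 7 from the numerator and denominator of the reduced fraction: 16 = 7^0 · 16 and 77 = 7^1 · 11. Apply v_p(a/b) = v_p(a) − v_p(b): v_7(16/77) = 0 − 1 = -1.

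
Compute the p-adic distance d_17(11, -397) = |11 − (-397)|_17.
d_17(11, -397) = 1/17

Step 1 — x − y = 11 − (-397) = 408. Step 2 — v_17(408) = 1 (factor: 408 = (17^1 · 24); the sign does not affect v_p). Step 3 — |x − y|_17 = 17^{-1} = 1/17.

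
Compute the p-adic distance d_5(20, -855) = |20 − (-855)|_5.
d_5(20, -855) = 1/125

Step 1 — x − y = 20 − (-855) = 875. Step 2 — v_5(875) = 3 (factor: 875 = (5^3 · 7); the sign does not affect v_p). Step 3 — |x − y|_5 = 5^{-3} = 1/125.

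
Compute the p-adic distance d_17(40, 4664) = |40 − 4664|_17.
d_17(40, 4664) = 1/289

Step 1 — x − y = 40 − 4664 = -4624. Step 2 — v_17(-4624) = 2 (factor: -4624 = −(17^2 · 16); the sign does not affect v_p). Step 3 — |x − y|_17 = 17^{-2} = 1/289.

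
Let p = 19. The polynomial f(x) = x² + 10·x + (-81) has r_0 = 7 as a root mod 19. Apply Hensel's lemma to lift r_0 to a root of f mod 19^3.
r_2 = 4187 (mod 6859)

Hensel: r_{i+1} = r_i − f(r_i)·(f′(r_i))^{-1} mod 19^{i+2}, f′(x) = 2x + 10. Iterate:
  r_0 = 7 (mod 19)
  r_1 = 216 (mod 361)
  r_2 = 4187 (mod 6859)
Final: r = 4187 satisfies f(r) ≡ 0 mod 19^3.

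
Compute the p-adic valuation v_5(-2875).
v_5(-2875) = 3

v_5(n) is the largest exponent k such that 5^k divides n. Factor out: -2875 = -5^3 · 23. (Sign doesn't affect v_p.) So v_5(-2875) = 3.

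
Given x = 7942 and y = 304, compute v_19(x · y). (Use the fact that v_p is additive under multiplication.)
v_19(2414368) = 3

v_p(x) = 2 (factor: 7942 = 19^2 · 22); v_p(y) = 1 (factor: 304 = 19^1 · 16). Additivity: v_p(xy) = v_p(x) + v_p(y) = 2 + 1 = 3. (Direct check: xy = 2414368 = 19^3 · (352).)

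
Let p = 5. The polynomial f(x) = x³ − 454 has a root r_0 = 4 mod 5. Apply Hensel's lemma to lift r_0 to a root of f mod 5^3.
r_2 = 84 (mod 125)

Hensel: r_{i+1} = r_i − f(r_i)/f′(r_i) mod 5^{i+2}, where f′(x) = 3x². Iterate:
  r_0 = 4 (mod 5)
  r_1 = 9 (mod 25)
  r_2 = 84 (mod 125)
Final: r = 84 with f(r) ≡ 0 mod 5^3.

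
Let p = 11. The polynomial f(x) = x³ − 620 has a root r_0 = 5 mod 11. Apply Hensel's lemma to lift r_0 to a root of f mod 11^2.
r_1 = 60 (mod 121)

Hensel: r_{i+1} = r_i − f(r_i)/f′(r_i) mod 11^{i+2}, where f′(x) = 3x². Iterate:
  r_0 = 5 (mod 11)
  r_1 = 60 (mod 121)
Final: r = 60 with f(r) ≡ 0 mod 11^2.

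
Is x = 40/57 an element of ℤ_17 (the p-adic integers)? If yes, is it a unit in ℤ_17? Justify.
x ∈ ℤ_17^× (unit); v_17(x) = 0

ℤ_17 = {x ∈ ℚ_17 : v_17(x) ≥ 0} and ℤ_17^× = {x ∈ ℤ_17 : v_17(x) = 0}. Here v_17(40/57) = v_17(num) − v_17(den) = 0; compare against these criteria.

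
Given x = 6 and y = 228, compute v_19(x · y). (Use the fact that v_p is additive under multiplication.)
v_19(1368) = 1

v_p(x) = 0 (factor: 6 = 19^0 · 6); v_p(y) = 1 (factor: 228 = 19^1 · 12). Additivity: v_p(xy) = v_p(x) + v_p(y) = 0 + 1 = 1. (Direct check: xy = 1368 = 19^1 · (72).)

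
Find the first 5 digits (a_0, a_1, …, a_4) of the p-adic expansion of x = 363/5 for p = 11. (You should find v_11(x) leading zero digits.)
(a_0, …, a_4) = (0, 0, 5, 4, 4)

v_11(363/5) = 2, so a_0 = ... = a_1 = 0. Factor out: x = 11^2 · u with u = 3/5 a unit in ℤ_11. Expand u iteratively via a_{v+i} = u_i mod 11, u_{i+1} = (u_i − a_{v+i})/11:
  u_0 = 3/5;  a_2 = 5;  u_1 = (u_0 − 5)/11 = -2/5
  u_1 = -2/5;  a_3 = 4;  u_2 = (u_1 − 4)/11 = -2/5
  u_2 = -2/5;  a_4 = 4;  u_3 = (u_2 − 4)/11 = -2/5
Digits: (0, 0, 5, 4, 4).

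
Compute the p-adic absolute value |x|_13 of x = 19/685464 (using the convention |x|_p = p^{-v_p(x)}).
|19/685464|_13 = 28561

Step 1 — compute v_13(x) by factoring powers of 13 out of the numerator and denominator: v_13(19/685464) = -4. Step 2 — apply |x|_p = p^{-v_p(x)} = 13^{4} = 28561.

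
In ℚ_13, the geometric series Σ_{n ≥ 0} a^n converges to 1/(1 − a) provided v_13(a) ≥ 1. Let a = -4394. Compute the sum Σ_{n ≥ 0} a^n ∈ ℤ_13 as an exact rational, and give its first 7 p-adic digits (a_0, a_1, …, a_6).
Σ a^n = 1/(1 − a) = 1/4395;  first 7 digits = (1, 0, 0, 11, 12, 12, 3)

v_13(a) = 3 ≥ 1, so the series converges in ℤ_13 to 1/(1 − a) = 1/(1 − (-4394)) = 1/4395. Expand this rational in ℤ_13: compute digits iteratively via d_i = x_i mod 13, x_{i+1} = (x_i − d_i)/13. The first 7 digits are (1, 0, 0, 11, 12, 12, 3).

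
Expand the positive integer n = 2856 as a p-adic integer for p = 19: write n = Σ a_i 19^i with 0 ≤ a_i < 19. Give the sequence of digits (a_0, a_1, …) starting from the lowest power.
(a_0, a_1, …) = (6, 17, 7)

Repeated division by 19 gives the digits low-to-high: 2856 = 6 + 17·19^1 + 7·19^2. Digit sequence: (6, 17, 7).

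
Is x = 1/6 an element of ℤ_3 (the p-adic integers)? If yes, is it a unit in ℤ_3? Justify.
x ∉ ℤ_3 (v_3(x) = -1 < 0)

ℤ_3 = {x ∈ ℚ_3 : v_3(x) ≥ 0} and ℤ_3^× = {x ∈ ℤ_3 : v_3(x) = 0}. Here v_3(1/6) = v_3(num) − v_3(den) = -1; compare against these criteria.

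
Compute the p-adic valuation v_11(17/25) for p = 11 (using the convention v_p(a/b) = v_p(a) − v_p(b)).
v_11(17/25) = 0

Factor powers of 11 from the numerator and denominator of the reduced fraction: 17 = 11^0 · 17 and 25 = 11^0 · 25. Apply v_p(a/b) = v_p(a) − v_p(b): v_11(17/25) = 0 − 0 = 0.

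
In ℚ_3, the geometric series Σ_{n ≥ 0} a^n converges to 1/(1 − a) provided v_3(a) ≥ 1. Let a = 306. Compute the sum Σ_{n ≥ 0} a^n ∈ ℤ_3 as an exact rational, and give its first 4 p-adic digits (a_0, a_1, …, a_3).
Σ a^n = 1/(1 − a) = -1/305;  first 4 digits = (1, 0, 1, 2)

v_3(a) = 2 ≥ 1, so the series converges in ℤ_3 to 1/(1 − a) = 1/(1 − 306) = -1/305. Expand this rational in ℤ_3: compute digits iteratively via d_i = x_i mod 3, x_{i+1} = (x_i − d_i)/3. The first 4 digits are (1, 0, 1, 2).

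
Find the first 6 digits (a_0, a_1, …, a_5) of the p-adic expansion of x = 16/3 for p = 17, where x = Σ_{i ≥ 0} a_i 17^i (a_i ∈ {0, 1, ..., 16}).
(a_0, …, a_5) = (11, 11, 5, 11, 5, 11)

v_17(16/3) = 0 (numerator and denominator both coprime to 17), so x ∈ ℤ_17^×. Compute digits iteratively via a_i = x_i mod 17, x_{i+1} = (x_i − a_i)/17, with x_0 = x:
  x_0 = 16/3;  a_0 = 11;  x_1 = (x_0 − 11)/17 = -1/3
  x_1 = -1/3;  a_1 = 11;  x_2 = (x_1 − 11)/17 = -2/3
  x_2 = -2/3;  a_2 = 5;  x_3 = (x_2 − 5)/17 = -1/3
  x_3 = -1/3;  a_3 = 11;  x_4 = (x_3 − 11)/17 = -2/3
  x_4 = -2/3;  a_4 = 5;  x_5 = (x_4 − 5)/17 = -1/3
  x_5 = -1/3;  a_5 = 11;  x_6 = (x_5 − 11)/17 = -2/3
Digits: (11, 11, 5, 11, 5, 11).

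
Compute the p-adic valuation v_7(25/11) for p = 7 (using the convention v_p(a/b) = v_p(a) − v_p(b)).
v_7(25/11) = 0

Factor powers of 7 from the numerator and denominator of the reduced fraction: 25 = 7^0 · 25 and 11 = 7^0 · 11. Apply v_p(a/b) = v_p(a) − v_p(b): v_7(25/11) = 0 − 0 = 0.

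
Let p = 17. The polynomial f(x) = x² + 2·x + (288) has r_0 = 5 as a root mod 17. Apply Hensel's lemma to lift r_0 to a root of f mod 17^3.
r_2 = 1399 (mod 4913)

Hensel: r_{i+1} = r_i − f(r_i)·(f′(r_i))^{-1} mod 17^{i+2}, f′(x) = 2x + 2. Iterate:
  r_0 = 5 (mod 17)
  r_1 = 243 (mod 289)
  r_2 = 1399 (mod 4913)
Final: r = 1399 satisfies f(r) ≡ 0 mod 17^3.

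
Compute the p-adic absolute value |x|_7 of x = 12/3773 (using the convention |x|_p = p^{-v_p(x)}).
|12/3773|_7 = 343

Step 1 — compute v_7(x) by factoring powers of 7 out of the numerator and denominator: v_7(12/3773) = -3. Step 2 — apply |x|_p = p^{-v_p(x)} = 7^{3} = 343.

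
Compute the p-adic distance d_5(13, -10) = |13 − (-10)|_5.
d_5(13, -10) = 1

Step 1 — x − y = 13 − (-10) = 23. Step 2 — v_5(23) = 0 (factor: 23 = (5^0 · 23); the sign does not affect v_p). Step 3 — |x − y|_5 = 5^{0} = 1.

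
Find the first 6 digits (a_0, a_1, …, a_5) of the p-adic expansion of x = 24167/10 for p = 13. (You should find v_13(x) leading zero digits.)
(a_0, …, a_5) = (0, 0, 0, 5, 1, 9)

v_13(24167/10) = 3, so a_0 = ... = a_2 = 0. Factor out: x = 13^3 · u with u = 11/10 a unit in ℤ_13. Expand u iteratively via a_{v+i} = u_i mod 13, u_{i+1} = (u_i − a_{v+i})/13:
  u_0 = 11/10;  a_3 = 5;  u_1 = (u_0 − 5)/13 = -3/10
  u_1 = -3/10;  a_4 = 1;  u_2 = (u_1 − 1)/13 = -1/10
  u_2 = -1/10;  a_5 = 9;  u_3 = (u_2 − 9)/13 = -7/10
Digits: (0, 0, 0, 5, 1, 9).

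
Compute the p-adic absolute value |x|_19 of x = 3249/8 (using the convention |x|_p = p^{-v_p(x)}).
|3249/8|_19 = 1/361

Step 1 — compute v_19(x) by factoring powers of 19 out of the numerator and denominator: v_19(3249/8) = 2. Step 2 — apply |x|_p = p^{-v_p(x)} = 19^{-2} = 1/361.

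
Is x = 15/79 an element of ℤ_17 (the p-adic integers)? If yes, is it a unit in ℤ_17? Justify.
x ∈ ℤ_17^× (unit); v_17(x) = 0

ℤ_17 = {x ∈ ℚ_17 : v_17(x) ≥ 0} and ℤ_17^× = {x ∈ ℤ_17 : v_17(x) = 0}. Here v_17(15/79) = v_17(num) − v_17(den) = 0; compare against these criteria.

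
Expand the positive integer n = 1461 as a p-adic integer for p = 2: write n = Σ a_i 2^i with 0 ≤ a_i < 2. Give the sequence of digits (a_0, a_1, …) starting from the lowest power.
(a_0, a_1, …) = (1, 0, 1, 0, 1, 1, 0, 1, 1, 0, 1)

Repeated division by 2 gives the digits low-to-high: 1461 = 1 + 1·2^2 + 1·2^4 + 1·2^5 + 1·2^7 + 1·2^8 + 1·2^10. Digit sequence: (1, 0, 1, 0, 1, 1, 0, 1, 1, 0, 1).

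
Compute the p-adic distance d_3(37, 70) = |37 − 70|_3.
d_3(37, 70) = 1/3

Step 1 — x − y = 37 − 70 = -33. Step 2 — v_3(-33) = 1 (factor: -33 = −(3^1 · 11); the sign does not affect v_p). Step 3 — |x − y|_3 = 3^{-1} = 1/3.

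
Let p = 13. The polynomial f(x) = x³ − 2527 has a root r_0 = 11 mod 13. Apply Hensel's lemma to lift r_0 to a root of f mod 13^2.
r_1 = 167 (mod 169)

Hensel: r_{i+1} = r_i − f(r_i)/f′(r_i) mod 13^{i+2}, where f′(x) = 3x². Iterate:
  r_0 = 11 (mod 13)
  r_1 = 167 (mod 169)
Final: r = 167 with f(r) ≡ 0 mod 13^2.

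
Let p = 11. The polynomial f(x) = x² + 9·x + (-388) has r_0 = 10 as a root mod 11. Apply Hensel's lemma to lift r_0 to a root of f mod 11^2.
r_1 = 21 (mod 121)

Hensel: r_{i+1} = r_i − f(r_i)·(f′(r_i))^{-1} mod 11^{i+2}, f′(x) = 2x + 9. Iterate:
  r_0 = 10 (mod 11)
  r_1 = 21 (mod 121)
Final: r = 21 satisfies f(r) ≡ 0 mod 11^2.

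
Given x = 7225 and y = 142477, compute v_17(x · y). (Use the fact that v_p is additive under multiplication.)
v_17(1029396325) = 5

v_p(x) = 2 (factor: 7225 = 17^2 · 25); v_p(y) = 3 (factor: 142477 = 17^3 · 29). Additivity: v_p(xy) = v_p(x) + v_p(y) = 2 + 3 = 5. (Direct check: xy = 1029396325 = 17^5 · (725).)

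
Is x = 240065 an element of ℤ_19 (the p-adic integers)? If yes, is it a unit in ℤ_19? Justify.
x ∈ ℤ_19 but not a unit; v_19(x) = 3 > 0

ℤ_19 = {x ∈ ℚ_19 : v_19(x) ≥ 0} and ℤ_19^× = {x ∈ ℤ_19 : v_19(x) = 0}. Here v_19(240065) = v_19(num) − v_19(den) = 3; compare against these criteria.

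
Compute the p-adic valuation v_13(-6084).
v_13(-6084) = 2

v_13(n) is the largest exponent k such that 13^k divides n. Factor out: -6084 = -13^2 · 36. (Sign doesn't affect v_p.) So v_13(-6084) = 2.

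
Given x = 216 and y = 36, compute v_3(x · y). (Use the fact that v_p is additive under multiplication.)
v_3(7776) = 5

v_p(x) = 3 (factor: 216 = 3^3 · 8); v_p(y) = 2 (factor: 36 = 3^2 · 4). Additivity: v_p(xy) = v_p(x) + v_p(y) = 3 + 2 = 5. (Direct check: xy = 7776 = 3^5 · (32).)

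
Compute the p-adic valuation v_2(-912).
v_2(-912) = 4

v_2(n) is the largest exponent k such that 2^k divides n. Factor out: -912 = -2^4 · 57. (Sign doesn't affect v_p.) So v_2(-912) = 4.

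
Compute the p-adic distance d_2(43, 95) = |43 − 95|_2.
d_2(43, 95) = 1/4

Step 1 — x − y = 43 − 95 = -52. Step 2 — v_2(-52) = 2 (factor: -52 = −(2^2 · 13); the sign does not affect v_p). Step 3 — |x − y|_2 = 2^{-2} = 1/4.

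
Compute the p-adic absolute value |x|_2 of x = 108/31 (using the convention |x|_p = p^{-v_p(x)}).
|108/31|_2 = 1/4

Step 1 — compute v_2(x) by factoring powers of 2 out of the numerator and denominator: v_2(108/31) = 2. Step 2 — apply |x|_p = p^{-v_p(x)} = 2^{-2} = 1/4.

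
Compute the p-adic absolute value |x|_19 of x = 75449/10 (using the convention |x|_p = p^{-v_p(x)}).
|75449/10|_19 = 1/6859

Step 1 — compute v_19(x) by factoring powers of 19 out of the numerator and denominator: v_19(75449/10) = 3. Step 2 — apply |x|_p = p^{-v_p(x)} = 19^{-3} = 1/6859.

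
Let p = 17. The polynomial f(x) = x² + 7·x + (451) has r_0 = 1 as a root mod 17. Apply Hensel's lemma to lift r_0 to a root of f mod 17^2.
r_1 = 239 (mod 289)

Hensel: r_{i+1} = r_i − f(r_i)·(f′(r_i))^{-1} mod 17^{i+2}, f′(x) = 2x + 7. Iterate:
  r_0 = 1 (mod 17)
  r_1 = 239 (mod 289)
Final: r = 239 satisfies f(r) ≡ 0 mod 17^2.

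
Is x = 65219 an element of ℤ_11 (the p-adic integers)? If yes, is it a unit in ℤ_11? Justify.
x ∈ ℤ_11 but not a unit; v_11(x) = 3 > 0

ℤ_11 = {x ∈ ℚ_11 : v_11(x) ≥ 0} and ℤ_11^× = {x ∈ ℤ_11 : v_11(x) = 0}. Here v_11(65219) = v_11(num) − v_11(den) = 3; compare against these criteria.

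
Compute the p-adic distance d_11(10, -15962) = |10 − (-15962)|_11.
d_11(10, -15962) = 1/1331

Step 1 — x − y = 10 − (-15962) = 15972. Step 2 — v_11(15972) = 3 (factor: 15972 = (11^3 · 12); the sign does not affect v_p). Step 3 — |x − y|_11 = 11^{-3} = 1/1331.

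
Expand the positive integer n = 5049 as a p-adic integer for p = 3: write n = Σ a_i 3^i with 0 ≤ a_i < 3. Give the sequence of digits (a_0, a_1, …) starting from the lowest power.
(a_0, a_1, …) = (0, 0, 0, 1, 2, 2, 0, 2)

Repeated division by 3 gives the digits low-to-high: 5049 = 1·3^3 + 2·3^4 + 2·3^5 + 2·3^7. Digit sequence: (0, 0, 0, 1, 2, 2, 0, 2).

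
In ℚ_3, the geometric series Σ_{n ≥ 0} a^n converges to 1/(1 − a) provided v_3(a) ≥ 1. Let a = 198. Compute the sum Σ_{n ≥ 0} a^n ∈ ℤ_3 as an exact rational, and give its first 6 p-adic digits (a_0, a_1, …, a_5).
Σ a^n = 1/(1 − a) = -1/197;  first 6 digits = (1, 0, 1, 1, 0, 0)

v_3(a) = 2 ≥ 1, so the series converges in ℤ_3 to 1/(1 − a) = 1/(1 − 198) = -1/197. Expand this rational in ℤ_3: compute digits iteratively via d_i = x_i mod 3, x_{i+1} = (x_i − d_i)/3. The first 6 digits are (1, 0, 1, 1, 0, 0).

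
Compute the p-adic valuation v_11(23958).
v_11(23958) = 3

v_11(n) is the largest exponent k such that 11^k divides n. Factor out: 23958 = 11^3 · 18. (Sign doesn't affect v_p.) So v_11(23958) = 3.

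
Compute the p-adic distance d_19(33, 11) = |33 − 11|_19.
d_19(33, 11) = 1

Step 1 — x − y = 33 − 11 = 22. Step 2 — v_19(22) = 0 (factor: 22 = (19^0 · 22); the sign does not affect v_p). Step 3 — |x − y|_19 = 19^{0} = 1.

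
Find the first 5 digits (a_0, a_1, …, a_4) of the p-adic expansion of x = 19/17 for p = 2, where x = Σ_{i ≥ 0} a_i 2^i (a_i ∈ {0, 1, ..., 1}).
(a_0, …, a_4) = (1, 1, 0, 0, 0)

v_2(19/17) = 0 (numerator and denominator both coprime to 2), so x ∈ ℤ_2^×. Compute digits iteratively via a_i = x_i mod 2, x_{i+1} = (x_i − a_i)/2, with x_0 = x:
  x_0 = 19/17;  a_0 = 1;  x_1 = (x_0 − 1)/2 = 1/17
  x_1 = 1/17;  a_1 = 1;  x_2 = (x_1 − 1)/2 = -8/17
  x_2 = -8/17;  a_2 = 0;  x_3 = (x_2 − 0)/2 = -4/17
  x_3 = -4/17;  a_3 = 0;  x_4 = (x_3 − 0)/2 = -2/17
  x_4 = -2/17;  a_4 = 0;  x_5 = (x_4 − 0)/2 = -1/17
Digits: (1, 1, 0, 0, 0).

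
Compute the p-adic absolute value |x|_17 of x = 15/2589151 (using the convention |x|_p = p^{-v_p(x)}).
|15/2589151|_17 = 83521

Step 1 — compute v_17(x) by factoring powers of 17 out of the numerator and denominator: v_17(15/2589151) = -4. Step 2 — apply |x|_p = p^{-v_p(x)} = 17^{4} = 83521.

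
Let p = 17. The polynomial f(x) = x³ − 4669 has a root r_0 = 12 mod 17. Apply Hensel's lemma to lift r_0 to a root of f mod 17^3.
r_2 = 2868 (mod 4913)

Hensel: r_{i+1} = r_i − f(r_i)/f′(r_i) mod 17^{i+2}, where f′(x) = 3x². Iterate:
  r_0 = 12 (mod 17)
  r_1 = 267 (mod 289)
  r_2 = 2868 (mod 4913)
Final: r = 2868 with f(r) ≡ 0 mod 17^3.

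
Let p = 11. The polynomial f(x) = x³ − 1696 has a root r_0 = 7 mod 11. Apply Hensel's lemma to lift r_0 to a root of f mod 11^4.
r_3 = 9390 (mod 14641)

Hensel: r_{i+1} = r_i − f(r_i)/f′(r_i) mod 11^{i+2}, where f′(x) = 3x². Iterate:
  r_0 = 7 (mod 11)
  r_1 = 73 (mod 121)
  r_2 = 73 (mod 1331)
  r_3 = 9390 (mod 14641)
Final: r = 9390 with f(r) ≡ 0 mod 11^4.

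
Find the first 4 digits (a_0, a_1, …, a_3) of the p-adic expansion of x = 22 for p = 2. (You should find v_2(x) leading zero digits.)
(a_0, …, a_3) = (0, 1, 1, 0)

v_2(22) = 1, so a_0 = ... = a_0 = 0. Factor out: x = 2^1 · u with u = 11 a unit in ℤ_2. Expand u iteratively via a_{v+i} = u_i mod 2, u_{i+1} = (u_i − a_{v+i})/2:
  u_0 = 11;  a_1 = 1;  u_1 = (u_0 − 1)/2 = 5
  u_1 = 5;  a_2 = 1;  u_2 = (u_1 − 1)/2 = 2
  u_2 = 2;  a_3 = 0;  u_3 = (u_2 − 0)/2 = 1
Digits: (0, 1, 1, 0).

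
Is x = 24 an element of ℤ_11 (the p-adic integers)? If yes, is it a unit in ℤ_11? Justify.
x ∈ ℤ_11^× (unit); v_11(x) = 0

ℤ_11 = {x ∈ ℚ_11 : v_11(x) ≥ 0} and ℤ_11^× = {x ∈ ℤ_11 : v_11(x) = 0}. Here v_11(24) = v_11(num) − v_11(den) = 0; compare against these criteria.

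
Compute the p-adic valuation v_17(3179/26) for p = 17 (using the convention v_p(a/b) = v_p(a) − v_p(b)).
v_17(3179/26) = 2

Factor powers of 17 from the numerator and denominator of the reduced fraction: 3179 = 17^2 · 11 and 26 = 17^0 · 26. Apply v_p(a/b) = v_p(a) − v_p(b): v_17(3179/26) = 2 − 0 = 2.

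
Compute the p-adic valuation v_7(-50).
v_7(-50) = 0

v_7(n) is the largest exponent k such that 7^k divides n. Factor out: -50 = -7^0 · 50. (Sign doesn't affect v_p.) So v_7(-50) = 0.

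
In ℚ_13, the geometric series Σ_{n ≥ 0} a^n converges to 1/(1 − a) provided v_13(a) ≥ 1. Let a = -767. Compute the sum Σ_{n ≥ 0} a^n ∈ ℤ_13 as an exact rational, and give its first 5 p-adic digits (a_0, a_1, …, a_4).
Σ a^n = 1/(1 − a) = 1/768;  first 5 digits = (1, 6, 5, 2, 0)

v_13(a) = 1 ≥ 1, so the series converges in ℤ_13 to 1/(1 − a) = 1/(1 − (-767)) = 1/768. Expand this rational in ℤ_13: compute digits iteratively via d_i = x_i mod 13, x_{i+1} = (x_i − d_i)/13. The first 5 digits are (1, 6, 5, 2, 0).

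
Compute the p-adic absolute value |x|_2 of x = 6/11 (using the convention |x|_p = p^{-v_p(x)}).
|6/11|_2 = 1/2

Step 1 — compute v_2(x) by factoring powers of 2 out of the numerator and denominator: v_2(6/11) = 1. Step 2 — apply |x|_p = p^{-v_p(x)} = 2^{-1} = 1/2.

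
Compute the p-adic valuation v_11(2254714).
v_11(2254714) = 5

v_11(n) is the largest exponent k such that 11^k divides n. Factor out: 2254714 = 11^5 · 14. (Sign doesn't affect v_p.) So v_11(2254714) = 5.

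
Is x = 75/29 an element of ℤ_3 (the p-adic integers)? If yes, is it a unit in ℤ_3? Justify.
x ∈ ℤ_3 but not a unit; v_3(x) = 1 > 0

ℤ_3 = {x ∈ ℚ_3 : v_3(x) ≥ 0} and ℤ_3^× = {x ∈ ℤ_3 : v_3(x) = 0}. Here v_3(75/29) = v_3(num) − v_3(den) = 1; compare against these criteria.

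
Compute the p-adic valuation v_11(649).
v_11(649) = 1

v_11(n) is the largest exponent k such that 11^k divides n. Factor out: 649 = 11^1 · 59. (Sign doesn't affect v_p.) So v_11(649) = 1.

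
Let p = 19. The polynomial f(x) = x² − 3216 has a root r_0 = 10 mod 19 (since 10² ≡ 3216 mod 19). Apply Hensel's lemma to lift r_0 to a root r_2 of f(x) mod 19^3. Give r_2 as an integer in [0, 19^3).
r_2 = 1682 (mod 6859)

Hensel's recurrence: r_{i+1} = r_i − f(r_i)·(f′(r_i))^{-1} mod 19^{i+2}, with f′(x) = 2x. Iterate:
  r_0 = 10 (mod 19)
  r_1 = 238 (mod 361)
  r_2 = 1682 (mod 6859)
Final: r_2 = 1682, and one checks f(r_2) ≡ 0 mod 19^3.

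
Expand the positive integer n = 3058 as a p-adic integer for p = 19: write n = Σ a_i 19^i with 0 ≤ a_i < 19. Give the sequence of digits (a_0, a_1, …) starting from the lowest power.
(a_0, a_1, …) = (18, 8, 8)

Repeated division by 19 gives the digits low-to-high: 3058 = 18 + 8·19^1 + 8·19^2. Digit sequence: (18, 8, 8).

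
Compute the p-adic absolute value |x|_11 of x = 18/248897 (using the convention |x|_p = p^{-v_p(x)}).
|18/248897|_11 = 14641

Step 1 — compute v_11(x) by factoring powers of 11 out of the numerator and denominator: v_11(18/248897) = -4. Step 2 — apply |x|_p = p^{-v_p(x)} = 11^{4} = 14641.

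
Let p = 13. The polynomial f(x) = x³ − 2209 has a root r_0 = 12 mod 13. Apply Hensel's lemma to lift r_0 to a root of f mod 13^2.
r_1 = 116 (mod 169)

Hensel: r_{i+1} = r_i − f(r_i)/f′(r_i) mod 13^{i+2}, where f′(x) = 3x². Iterate:
  r_0 = 12 (mod 13)
  r_1 = 116 (mod 169)
Final: r = 116 with f(r) ≡ 0 mod 13^2.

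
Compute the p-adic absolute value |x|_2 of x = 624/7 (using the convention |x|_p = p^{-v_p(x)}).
|624/7|_2 = 1/16

Step 1 — compute v_2(x) by factoring powers of 2 out of the numerator and denominator: v_2(624/7) = 4. Step 2 — apply |x|_p = p^{-v_p(x)} = 2^{-4} = 1/16.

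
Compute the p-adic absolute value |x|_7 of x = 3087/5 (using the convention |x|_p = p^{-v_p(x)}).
|3087/5|_7 = 1/343

Step 1 — compute v_7(x) by factoring powers of 7 out of the numerator and denominator: v_7(3087/5) = 3. Step 2 — apply |x|_p = p^{-v_p(x)} = 7^{-3} = 1/343.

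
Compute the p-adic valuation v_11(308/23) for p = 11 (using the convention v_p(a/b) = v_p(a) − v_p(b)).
v_11(308/23) = 1

Factor powers of 11 from the numerator and denominator of the reduced fraction: 308 = 11^1 · 28 and 23 = 11^0 · 23. Apply v_p(a/b) = v_p(a) − v_p(b): v_11(308/23) = 1 − 0 = 1.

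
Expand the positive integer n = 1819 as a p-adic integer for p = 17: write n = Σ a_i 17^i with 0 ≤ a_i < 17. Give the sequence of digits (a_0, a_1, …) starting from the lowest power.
(a_0, a_1, …) = (0, 5, 6)

Repeated division by 17 gives the digits low-to-high: 1819 = 5·17^1 + 6·17^2. Digit sequence: (0, 5, 6).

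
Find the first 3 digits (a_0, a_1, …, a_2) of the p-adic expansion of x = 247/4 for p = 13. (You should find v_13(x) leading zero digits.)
(a_0, …, a_2) = (0, 8, 3)

v_13(247/4) = 1, so a_0 = ... = a_0 = 0. Factor out: x = 13^1 · u with u = 19/4 a unit in ℤ_13. Expand u iteratively via a_{v+i} = u_i mod 13, u_{i+1} = (u_i − a_{v+i})/13:
  u_0 = 19/4;  a_1 = 8;  u_1 = (u_0 − 8)/13 = -1/4
  u_1 = -1/4;  a_2 = 3;  u_2 = (u_1 − 3)/13 = -1/4
Digits: (0, 8, 3).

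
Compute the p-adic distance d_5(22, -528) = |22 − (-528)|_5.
d_5(22, -528) = 1/25

Step 1 — x − y = 22 − (-528) = 550. Step 2 — v_5(550) = 2 (factor: 550 = (5^2 · 22); the sign does not affect v_p). Step 3 — |x − y|_5 = 5^{-2} = 1/25.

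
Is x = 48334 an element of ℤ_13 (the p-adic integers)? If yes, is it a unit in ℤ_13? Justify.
x ∈ ℤ_13 but not a unit; v_13(x) = 3 > 0

ℤ_13 = {x ∈ ℚ_13 : v_13(x) ≥ 0} and ℤ_13^× = {x ∈ ℤ_13 : v_13(x) = 0}. Here v_13(48334) = v_13(num) − v_13(den) = 3; compare against these criteria.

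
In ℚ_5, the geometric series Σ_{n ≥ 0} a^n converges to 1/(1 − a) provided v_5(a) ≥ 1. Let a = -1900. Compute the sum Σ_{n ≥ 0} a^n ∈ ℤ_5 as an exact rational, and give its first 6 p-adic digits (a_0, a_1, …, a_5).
Σ a^n = 1/(1 − a) = 1/1901;  first 6 digits = (1, 0, 4, 4, 2, 4)

v_5(a) = 2 ≥ 1, so the series converges in ℤ_5 to 1/(1 − a) = 1/(1 − (-1900)) = 1/1901. Expand this rational in ℤ_5: compute digits iteratively via d_i = x_i mod 5, x_{i+1} = (x_i − d_i)/5. The first 6 digits are (1, 0, 4, 4, 2, 4).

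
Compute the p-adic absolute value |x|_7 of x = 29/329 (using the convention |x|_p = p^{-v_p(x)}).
|29/329|_7 = 7

Step 1 — compute v_7(x) by factoring powers of 7 out of the numerator and denominator: v_7(29/329) = -1. Step 2 — apply |x|_p = p^{-v_p(x)} = 7^{1} = 7.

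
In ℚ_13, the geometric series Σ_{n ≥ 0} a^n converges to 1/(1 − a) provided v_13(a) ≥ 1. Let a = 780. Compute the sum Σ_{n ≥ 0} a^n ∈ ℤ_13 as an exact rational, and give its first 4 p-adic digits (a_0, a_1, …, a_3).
Σ a^n = 1/(1 − a) = -1/779;  first 4 digits = (1, 8, 3, 9)

v_13(a) = 1 ≥ 1, so the series converges in ℤ_13 to 1/(1 − a) = 1/(1 − 780) = -1/779. Expand this rational in ℤ_13: compute digits iteratively via d_i = x_i mod 13, x_{i+1} = (x_i − d_i)/13. The first 4 digits are (1, 8, 3, 9).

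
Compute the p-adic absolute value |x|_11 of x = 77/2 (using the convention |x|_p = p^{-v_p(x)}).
|77/2|_11 = 1/11

Step 1 — compute v_11(x) by factoring powers of 11 out of the numerator and denominator: v_11(77/2) = 1. Step 2 — apply |x|_p = p^{-v_p(x)} = 11^{-1} = 1/11.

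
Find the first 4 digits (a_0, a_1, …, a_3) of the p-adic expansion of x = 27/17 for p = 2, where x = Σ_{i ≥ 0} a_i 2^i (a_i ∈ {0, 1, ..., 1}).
(a_0, …, a_3) = (1, 1, 0, 1)

v_2(27/17) = 0 (numerator and denominator both coprime to 2), so x ∈ ℤ_2^×. Compute digits iteratively via a_i = x_i mod 2, x_{i+1} = (x_i − a_i)/2, with x_0 = x:
  x_0 = 27/17;  a_0 = 1;  x_1 = (x_0 − 1)/2 = 5/17
  x_1 = 5/17;  a_1 = 1;  x_2 = (x_1 − 1)/2 = -6/17
  x_2 = -6/17;  a_2 = 0;  x_3 = (x_2 − 0)/2 = -3/17
  x_3 = -3/17;  a_3 = 1;  x_4 = (x_3 − 1)/2 = -10/17
Digits: (1, 1, 0, 1).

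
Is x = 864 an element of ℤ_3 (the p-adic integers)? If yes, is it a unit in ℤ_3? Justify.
x ∈ ℤ_3 but not a unit; v_3(x) = 3 > 0

ℤ_3 = {x ∈ ℚ_3 : v_3(x) ≥ 0} and ℤ_3^× = {x ∈ ℤ_3 : v_3(x) = 0}. Here v_3(864) = v_3(num) − v_3(den) = 3; compare against these criteria.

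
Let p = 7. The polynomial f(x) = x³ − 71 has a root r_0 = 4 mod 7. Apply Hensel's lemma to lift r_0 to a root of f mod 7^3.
r_2 = 242 (mod 343)

Hensel: r_{i+1} = r_i − f(r_i)/f′(r_i) mod 7^{i+2}, where f′(x) = 3x². Iterate:
  r_0 = 4 (mod 7)
  r_1 = 46 (mod 49)
  r_2 = 242 (mod 343)
Final: r = 242 with f(r) ≡ 0 mod 7^3.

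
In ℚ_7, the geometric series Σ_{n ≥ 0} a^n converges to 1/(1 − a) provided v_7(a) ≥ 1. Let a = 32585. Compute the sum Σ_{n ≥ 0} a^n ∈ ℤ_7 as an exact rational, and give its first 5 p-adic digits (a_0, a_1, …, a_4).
Σ a^n = 1/(1 − a) = -1/32584;  first 5 digits = (1, 0, 0, 4, 6)

v_7(a) = 3 ≥ 1, so the series converges in ℤ_7 to 1/(1 − a) = 1/(1 − 32585) = -1/32584. Expand this rational in ℤ_7: compute digits iteratively via d_i = x_i mod 7, x_{i+1} = (x_i − d_i)/7. The first 5 digits are (1, 0, 0, 4, 6).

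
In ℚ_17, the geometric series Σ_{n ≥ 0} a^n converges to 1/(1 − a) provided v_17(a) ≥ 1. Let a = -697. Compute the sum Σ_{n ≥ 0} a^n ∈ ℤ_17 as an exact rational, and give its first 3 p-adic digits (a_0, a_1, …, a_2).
Σ a^n = 1/(1 − a) = 1/698;  first 3 digits = (1, 10, 12)

v_17(a) = 1 ≥ 1, so the series converges in ℤ_17 to 1/(1 − a) = 1/(1 − (-697)) = 1/698. Expand this rational in ℤ_17: compute digits iteratively via d_i = x_i mod 17, x_{i+1} = (x_i − d_i)/17. The first 3 digits are (1, 10, 12).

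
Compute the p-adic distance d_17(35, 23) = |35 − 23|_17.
d_17(35, 23) = 1

Step 1 — x − y = 35 − 23 = 12. Step 2 — v_17(12) = 0 (factor: 12 = (17^0 · 12); the sign does not affect v_p). Step 3 — |x − y|_17 = 17^{0} = 1.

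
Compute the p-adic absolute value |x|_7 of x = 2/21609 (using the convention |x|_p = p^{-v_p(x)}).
|2/21609|_7 = 2401

Step 1 — compute v_7(x) by factoring powers of 7 out of the numerator and denominator: v_7(2/21609) = -4. Step 2 — apply |x|_p = p^{-v_p(x)} = 7^{4} = 2401.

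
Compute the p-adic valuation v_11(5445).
v_11(5445) = 2

v_11(n) is the largest exponent k such that 11^k divides n. Factor out: 5445 = 11^2 · 45. (Sign doesn't affect v_p.) So v_11(5445) = 2.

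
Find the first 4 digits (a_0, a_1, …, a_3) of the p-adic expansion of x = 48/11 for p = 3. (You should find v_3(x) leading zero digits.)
(a_0, …, a_3) = (0, 2, 2, 2)

v_3(48/11) = 1, so a_0 = ... = a_0 = 0. Factor out: x = 3^1 · u with u = 16/11 a unit in ℤ_3. Expand u iteratively via a_{v+i} = u_i mod 3, u_{i+1} = (u_i − a_{v+i})/3:
  u_0 = 16/11;  a_1 = 2;  u_1 = (u_0 − 2)/3 = -2/11
  u_1 = -2/11;  a_2 = 2;  u_2 = (u_1 − 2)/3 = -8/11
  u_2 = -8/11;  a_3 = 2;  u_3 = (u_2 − 2)/3 = -10/11
Digits: (0, 2, 2, 2).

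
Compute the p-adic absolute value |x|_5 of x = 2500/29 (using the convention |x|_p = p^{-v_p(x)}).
|2500/29|_5 = 1/625

Step 1 — compute v_5(x) by factoring powers of 5 out of the numerator and denominator: v_5(2500/29) = 4. Step 2 — apply |x|_p = p^{-v_p(x)} = 5^{-4} = 1/625.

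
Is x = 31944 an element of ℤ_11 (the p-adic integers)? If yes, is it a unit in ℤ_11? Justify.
x ∈ ℤ_11 but not a unit; v_11(x) = 3 > 0

ℤ_11 = {x ∈ ℚ_11 : v_11(x) ≥ 0} and ℤ_11^× = {x ∈ ℤ_11 : v_11(x) = 0}. Here v_11(31944) = v_11(num) − v_11(den) = 3; compare against these criteria.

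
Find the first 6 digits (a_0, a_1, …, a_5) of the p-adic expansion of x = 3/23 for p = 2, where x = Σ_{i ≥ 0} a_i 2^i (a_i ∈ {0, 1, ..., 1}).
(a_0, …, a_5) = (1, 0, 1, 0, 1, 1)

v_2(3/23) = 0 (numerator and denominator both coprime to 2), so x ∈ ℤ_2^×. Compute digits iteratively via a_i = x_i mod 2, x_{i+1} = (x_i − a_i)/2, with x_0 = x:
  x_0 = 3/23;  a_0 = 1;  x_1 = (x_0 − 1)/2 = -10/23
  x_1 = -10/23;  a_1 = 0;  x_2 = (x_1 − 0)/2 = -5/23
  x_2 = -5/23;  a_2 = 1;  x_3 = (x_2 − 1)/2 = -14/23
  x_3 = -14/23;  a_3 = 0;  x_4 = (x_3 − 0)/2 = -7/23
  x_4 = -7/23;  a_4 = 1;  x_5 = (x_4 − 1)/2 = -15/23
  x_5 = -15/23;  a_5 = 1;  x_6 = (x_5 − 1)/2 = -19/23
Digits: (1, 0, 1, 0, 1, 1).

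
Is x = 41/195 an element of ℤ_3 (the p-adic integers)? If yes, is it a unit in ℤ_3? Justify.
x ∉ ℤ_3 (v_3(x) = -1 < 0)

ℤ_3 = {x ∈ ℚ_3 : v_3(x) ≥ 0} and ℤ_3^× = {x ∈ ℤ_3 : v_3(x) = 0}. Here v_3(41/195) = v_3(num) − v_3(den) = -1; compare against these criteria.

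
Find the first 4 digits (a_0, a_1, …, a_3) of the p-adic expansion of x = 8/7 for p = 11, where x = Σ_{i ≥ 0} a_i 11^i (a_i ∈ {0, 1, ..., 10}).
(a_0, …, a_3) = (9, 4, 9, 7)

v_11(8/7) = 0 (numerator and denominator both coprime to 11), so x ∈ ℤ_11^×. Compute digits iteratively via a_i = x_i mod 11, x_{i+1} = (x_i − a_i)/11, with x_0 = x:
  x_0 = 8/7;  a_0 = 9;  x_1 = (x_0 − 9)/11 = -5/7
  x_1 = -5/7;  a_1 = 4;  x_2 = (x_1 − 4)/11 = -3/7
  x_2 = -3/7;  a_2 = 9;  x_3 = (x_2 − 9)/11 = -6/7
  x_3 = -6/7;  a_3 = 7;  x_4 = (x_3 − 7)/11 = -5/7
Digits: (9, 4, 9, 7).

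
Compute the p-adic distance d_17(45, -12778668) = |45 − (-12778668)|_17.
d_17(45, -12778668) = 1/1419857

Step 1 — x − y = 45 − (-12778668) = 12778713. Step 2 — v_17(12778713) = 5 (factor: 12778713 = (17^5 · 9); the sign does not affect v_p). Step 3 — |x − y|_17 = 17^{-5} = 1/1419857.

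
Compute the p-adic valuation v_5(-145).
v_5(-145) = 1

v_5(n) is the largest exponent k such that 5^k divides n. Factor out: -145 = -5^1 · 29. (Sign doesn't affect v_p.) So v_5(-145) = 1.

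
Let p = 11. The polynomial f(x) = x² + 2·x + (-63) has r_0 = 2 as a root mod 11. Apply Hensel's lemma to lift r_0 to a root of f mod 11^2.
r_1 = 112 (mod 121)

Hensel: r_{i+1} = r_i − f(r_i)·(f′(r_i))^{-1} mod 11^{i+2}, f′(x) = 2x + 2. Iterate:
  r_0 = 2 (mod 11)
  r_1 = 112 (mod 121)
Final: r = 112 satisfies f(r) ≡ 0 mod 11^2.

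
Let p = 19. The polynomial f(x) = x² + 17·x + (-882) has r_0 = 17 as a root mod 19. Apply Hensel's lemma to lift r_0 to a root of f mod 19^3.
r_2 = 929 (mod 6859)

Hensel: r_{i+1} = r_i − f(r_i)·(f′(r_i))^{-1} mod 19^{i+2}, f′(x) = 2x + 17. Iterate:
  r_0 = 17 (mod 19)
  r_1 = 207 (mod 361)
  r_2 = 929 (mod 6859)
Final: r = 929 satisfies f(r) ≡ 0 mod 19^3.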